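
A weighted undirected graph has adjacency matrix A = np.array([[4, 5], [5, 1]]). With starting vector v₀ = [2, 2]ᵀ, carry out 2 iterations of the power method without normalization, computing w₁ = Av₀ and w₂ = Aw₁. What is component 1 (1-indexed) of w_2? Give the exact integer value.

w1 = Av₀ = (18, 12)
w2 = Aw1 = (132, 102)
The requested component of w2 is 132.

132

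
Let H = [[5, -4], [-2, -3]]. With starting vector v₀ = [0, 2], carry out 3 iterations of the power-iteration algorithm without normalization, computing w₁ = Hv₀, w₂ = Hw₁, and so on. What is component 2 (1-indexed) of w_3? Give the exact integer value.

w1 = Hv₀ = (-8, -6)
w2 = Hw1 = (-16, 34)
w3 = Hw2 = (-216, -70)
The requested component of w3 is -70.

-70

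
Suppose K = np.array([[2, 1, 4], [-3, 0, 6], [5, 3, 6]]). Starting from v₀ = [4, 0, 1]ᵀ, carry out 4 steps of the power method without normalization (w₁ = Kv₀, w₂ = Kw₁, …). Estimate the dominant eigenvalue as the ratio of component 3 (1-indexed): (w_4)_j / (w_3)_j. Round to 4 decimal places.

w1 = Kv₀ = (12, -6, 26)
w2 = Kw1 = (122, 120, 198)
w3 = Kw2 = (1156, 822, 2158)
w4 = Kw3 = (11766, 9480, 21194)
Ratio at component: 21194 / 2158 = 9.8211

9.8211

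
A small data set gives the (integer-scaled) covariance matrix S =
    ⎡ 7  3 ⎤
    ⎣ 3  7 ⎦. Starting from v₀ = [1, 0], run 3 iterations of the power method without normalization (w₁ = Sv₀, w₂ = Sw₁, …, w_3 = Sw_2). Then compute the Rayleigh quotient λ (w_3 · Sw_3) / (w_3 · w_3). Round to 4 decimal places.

w1 = Sv₀ = (7, 3)
w2 = Sw1 = (58, 42)
w3 = Sw2 = (532, 468)
Sw3 = (5128, 4872)
w3·Sw3 = 532·5128 + 468·4872 = 5008192; w3·w3 = 532·532 + 468·468 = 502048
λ ≈ 5008192/502048 = 9.9755

λ ≈ 9.9755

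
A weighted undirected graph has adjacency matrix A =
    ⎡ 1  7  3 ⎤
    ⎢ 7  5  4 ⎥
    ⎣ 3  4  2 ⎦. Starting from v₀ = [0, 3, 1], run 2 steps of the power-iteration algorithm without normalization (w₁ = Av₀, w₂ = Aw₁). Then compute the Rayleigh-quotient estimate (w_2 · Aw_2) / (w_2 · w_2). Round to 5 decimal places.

w1 = Av₀ = (1·0 + 7·3 + 3·1; 7·0 + 5·3 + 4·1; 3·0 + 4·3 + 2·1) = (24, 19, 14)
w2 = Aw1 = (1·24 + 7·19 + 3·14; 7·24 + 5·19 + 4·14; 3·24 + 4·19 + 2·14) = (199, 319, 176)
Aw2 = (2960, 3692, 2225)
w2·Aw2 = 199·2960 + 319·3692 + 176·2225 = 2158388; w2·w2 = 199·199 + 319·319 + 176·176 = 172338
λ ≈ 2158388/172338 = 12.52416

λ ≈ 12.52416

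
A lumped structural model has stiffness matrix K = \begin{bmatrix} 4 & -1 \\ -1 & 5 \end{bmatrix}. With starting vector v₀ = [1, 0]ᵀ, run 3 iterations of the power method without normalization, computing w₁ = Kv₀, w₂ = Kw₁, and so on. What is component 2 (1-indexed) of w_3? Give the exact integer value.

w1 = Kv₀ = (4, -1)
w2 = Kw1 = (17, -9)
w3 = Kw2 = (77, -62)
The requested component of w3 is -62.

-62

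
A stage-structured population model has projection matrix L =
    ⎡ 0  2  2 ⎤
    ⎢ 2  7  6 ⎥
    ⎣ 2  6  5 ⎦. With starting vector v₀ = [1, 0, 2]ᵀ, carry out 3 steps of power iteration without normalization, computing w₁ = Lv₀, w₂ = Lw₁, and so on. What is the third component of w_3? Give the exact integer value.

1932

w1 = Lv₀ = (0·1 + 2·0 + 2·2; 2·1 + 7·0 + 6·2; 2·1 + 6·0 + 5·2) = (4, 14, 12)
w2 = Lw1 = (0·4 + 2·14 + 2·12; 2·4 + 7·14 + 6·12; 2·4 + 6·14 + 5·12) = (52, 178, 152)
w3 = Lw2 = (660, 2262, 1932)
The requested component of w3 is 1932.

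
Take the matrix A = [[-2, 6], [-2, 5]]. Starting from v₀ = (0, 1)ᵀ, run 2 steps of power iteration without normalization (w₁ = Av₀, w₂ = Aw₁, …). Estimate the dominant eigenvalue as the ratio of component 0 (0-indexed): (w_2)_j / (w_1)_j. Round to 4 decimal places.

λ ≈ 3.0000

w1 = Av₀ = ((-2)·0 + 6·1; (-2)·0 + 5·1) = (6, 5)
w2 = Aw1 = ((-2)·6 + 6·5; (-2)·6 + 5·5) = (18, 13)
Ratio at component: 18 / 6 = 3.0000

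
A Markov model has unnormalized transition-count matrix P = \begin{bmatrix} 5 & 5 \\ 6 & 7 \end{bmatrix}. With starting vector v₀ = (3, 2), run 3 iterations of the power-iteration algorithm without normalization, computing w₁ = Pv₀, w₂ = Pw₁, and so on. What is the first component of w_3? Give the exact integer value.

w1 = Pv₀ = (5·3 + 5·2; 6·3 + 7·2) = (25, 32)
w2 = Pw1 = (5·25 + 5·32; 6·25 + 7·32) = (285, 374)
w3 = Pw2 = (3295, 4328)
The requested component of w3 is 3295.

3295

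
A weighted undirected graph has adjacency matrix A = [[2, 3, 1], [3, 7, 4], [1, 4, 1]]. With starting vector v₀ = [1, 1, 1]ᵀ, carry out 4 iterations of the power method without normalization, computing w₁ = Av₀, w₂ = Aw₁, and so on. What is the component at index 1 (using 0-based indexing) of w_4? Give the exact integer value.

w1 = Av₀ = (2·1 + 3·1 + 1·1; 3·1 + 7·1 + 4·1; 1·1 + 4·1 + 1·1) = (6, 14, 6)
w2 = Aw1 = (2·6 + 3·14 + 1·6; 3·6 + 7·14 + 4·6; 1·6 + 4·14 + 1·6) = (60, 140, 68)
w3 = Aw2 = (608, 1432, 688)
w4 = Aw3 = (6200, 14600, 7024)
The requested component of w4 is 14600.

14600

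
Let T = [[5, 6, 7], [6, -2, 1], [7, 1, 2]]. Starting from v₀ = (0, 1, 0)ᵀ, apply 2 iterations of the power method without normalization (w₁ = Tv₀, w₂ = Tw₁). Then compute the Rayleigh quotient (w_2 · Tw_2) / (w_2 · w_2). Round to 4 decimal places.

w1 = Tv₀ = (6, -2, 1)
w2 = Tw1 = (25, 41, 42)
Tw2 = (665, 110, 300)
w2·Tw2 = 25·665 + 41·110 + 42·300 = 33735; w2·w2 = 25·25 + 41·41 + 42·42 = 4070
λ ≈ 33735/4070 = 8.2887

8.2887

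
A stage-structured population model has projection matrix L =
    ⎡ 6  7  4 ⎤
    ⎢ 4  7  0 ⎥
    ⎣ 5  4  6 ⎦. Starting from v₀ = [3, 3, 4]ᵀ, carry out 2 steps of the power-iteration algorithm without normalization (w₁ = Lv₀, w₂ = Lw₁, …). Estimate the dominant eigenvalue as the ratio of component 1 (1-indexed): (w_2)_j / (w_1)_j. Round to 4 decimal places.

w1 = Lv₀ = (6·3 + 7·3 + 4·4; 4·3 + 7·3 + 0·4; 5·3 + 4·3 + 6·4) = (55, 33, 51)
w2 = Lw1 = (6·55 + 7·33 + 4·51; 4·55 + 7·33 + 0·51; 5·55 + 4·33 + 6·51) = (765, 451, 713)
Ratio at component: 765 / 55 = 13.9091

λ ≈ 13.9091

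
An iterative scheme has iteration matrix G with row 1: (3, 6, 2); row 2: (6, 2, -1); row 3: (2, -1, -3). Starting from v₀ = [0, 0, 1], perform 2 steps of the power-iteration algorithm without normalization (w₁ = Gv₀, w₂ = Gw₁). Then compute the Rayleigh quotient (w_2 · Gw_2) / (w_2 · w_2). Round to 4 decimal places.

w1 = Gv₀ = (2, -1, -3)
w2 = Gw1 = (-6, 13, 14)
Gw2 = (88, -24, -67)
w2·Gw2 = (-6)·88 + 13·(-24) + 14·(-67) = -1778; w2·w2 = (-6)·(-6) + 13·13 + 14·14 = 401
λ ≈ -1778/401 = -4.4339

λ ≈ -4.4339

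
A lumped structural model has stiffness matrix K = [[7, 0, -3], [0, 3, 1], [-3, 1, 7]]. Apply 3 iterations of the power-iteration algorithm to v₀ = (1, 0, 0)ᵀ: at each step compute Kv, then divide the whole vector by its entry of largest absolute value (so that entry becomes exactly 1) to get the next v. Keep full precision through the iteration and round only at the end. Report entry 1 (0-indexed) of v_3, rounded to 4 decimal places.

Kv0 = (7.00000, 0.00000, -3.00000); divide by 7.00000 → v1 = (1.00000, 0.00000, -0.42857)
Kv1 = (8.28571, -0.42857, -6.00000); divide by 8.28571 → v2 = (1.00000, -0.05172, -0.72414)
Kv2 = (9.17241, -0.87931, -8.12069); divide by 9.17241 → v3 = (1.00000, -0.09586, -0.88534)
Requested entry of v3: -51/532 = -0.0959

-0.0959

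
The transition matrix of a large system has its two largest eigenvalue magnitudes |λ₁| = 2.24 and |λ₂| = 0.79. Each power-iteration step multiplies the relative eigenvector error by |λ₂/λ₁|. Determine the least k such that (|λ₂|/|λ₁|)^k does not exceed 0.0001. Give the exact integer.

9

|λ₂/λ₁| = 0.79/2.24 = 0.35268
Need k ≥ ln(0.0001) / ln(0.35268) = -9.2103 / -1.0422 ≈ 8.837
Smallest integer k satisfying the bound: 9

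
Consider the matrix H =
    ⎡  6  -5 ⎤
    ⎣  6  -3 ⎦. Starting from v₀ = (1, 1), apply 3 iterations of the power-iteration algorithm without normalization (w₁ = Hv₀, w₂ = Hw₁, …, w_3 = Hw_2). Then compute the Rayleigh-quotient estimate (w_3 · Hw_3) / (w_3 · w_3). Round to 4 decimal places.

w1 = Hv₀ = (6·1 + (-5)·1; 6·1 + (-3)·1) = (1, 3)
w2 = Hw1 = (6·1 + (-5)·3; 6·1 + (-3)·3) = (-9, -3)
w3 = Hw2 = (-39, -45)
Hw3 = (-9, -99)
w3·Hw3 = (-39)·(-9) + (-45)·(-99) = 4806; w3·w3 = (-39)·(-39) + (-45)·(-45) = 3546
λ ≈ 4806/3546 = 1.3553

λ ≈ 1.3553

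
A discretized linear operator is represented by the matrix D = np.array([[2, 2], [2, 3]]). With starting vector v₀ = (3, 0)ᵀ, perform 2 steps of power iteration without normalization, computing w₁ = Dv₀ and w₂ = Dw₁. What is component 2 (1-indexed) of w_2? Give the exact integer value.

w1 = Dv₀ = (2·3 + 2·0; 2·3 + 3·0) = (6, 6)
w2 = Dw1 = (2·6 + 2·6; 2·6 + 3·6) = (24, 30)
The requested component of w2 is 30.

30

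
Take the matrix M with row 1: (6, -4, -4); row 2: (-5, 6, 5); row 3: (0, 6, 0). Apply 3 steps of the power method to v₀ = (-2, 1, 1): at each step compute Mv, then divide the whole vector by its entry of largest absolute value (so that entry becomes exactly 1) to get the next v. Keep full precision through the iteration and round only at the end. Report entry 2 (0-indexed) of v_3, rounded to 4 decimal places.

0.4646

Mv0 = (-20.00000, 21.00000, 6.00000); divide by 21.00000 → v1 = (-0.95238, 1.00000, 0.28571)
Mv1 = (-10.85714, 12.19048, 6.00000); divide by 12.19048 → v2 = (-0.89063, 1.00000, 0.49219)
Mv2 = (-11.31250, 12.91406, 6.00000); divide by 12.91406 → v3 = (-0.87598, 1.00000, 0.46461)
Requested entry of v3: 1536/3306 = 0.4646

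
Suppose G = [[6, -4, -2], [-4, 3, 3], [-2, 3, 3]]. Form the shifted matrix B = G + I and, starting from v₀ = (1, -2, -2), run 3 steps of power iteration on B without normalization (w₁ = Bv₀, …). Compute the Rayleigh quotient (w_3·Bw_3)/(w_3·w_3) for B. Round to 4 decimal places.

11.3395

B = G + I has rows (7, -4, -2); (-4, 4, 3); (-2, 3, 4)
w1 = Bv₀ = (7·1 + (-4)·(-2) + (-2)·(-2); (-4)·1 + 4·(-2) + 3·(-2); (-2)·1 + 3·(-2) + 4·(-2)) = (19, -18, -16)
w2 = Bw1 = (7·19 + (-4)·(-18) + (-2)·(-16); (-4)·19 + 4·(-18) + 3·(-16); (-2)·19 + 3·(-18) + 4·(-16)) = (237, -196, -156)
w3 = Bw2 = (2755, -2200, -1686)
Bw3 = (31457, -24878, -18854)
w3·Bw3 = 173183479; w3·w3 = 15272621; μ ≈ 173183479/15272621 = 11.3395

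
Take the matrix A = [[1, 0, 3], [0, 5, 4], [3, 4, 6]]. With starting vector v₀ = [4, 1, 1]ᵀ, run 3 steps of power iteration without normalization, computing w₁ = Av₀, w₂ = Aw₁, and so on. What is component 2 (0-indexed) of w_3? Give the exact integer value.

w1 = Av₀ = (1·4 + 0·1 + 3·1; 0·4 + 5·1 + 4·1; 3·4 + 4·1 + 6·1) = (7, 9, 22)
w2 = Aw1 = (1·7 + 0·9 + 3·22; 0·7 + 5·9 + 4·22; 3·7 + 4·9 + 6·22) = (73, 133, 189)
w3 = Aw2 = (640, 1421, 1885)
The requested component of w3 is 1885.

1885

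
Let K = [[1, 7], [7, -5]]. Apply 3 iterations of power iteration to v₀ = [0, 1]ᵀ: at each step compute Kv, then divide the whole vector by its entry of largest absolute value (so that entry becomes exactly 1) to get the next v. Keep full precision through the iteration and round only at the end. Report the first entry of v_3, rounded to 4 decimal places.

Kv0 = (7.00000, -5.00000); divide by 7.00000 → v1 = (1.00000, -0.71429)
Kv1 = (-4.00000, 10.57143); divide by 10.57143 → v2 = (-0.37838, 1.00000)
Kv2 = (6.62162, -7.64865); divide by -7.64865 → v3 = (-0.86572, 1.00000)
Requested entry of v3: 490/-566 = -0.8657

-0.8657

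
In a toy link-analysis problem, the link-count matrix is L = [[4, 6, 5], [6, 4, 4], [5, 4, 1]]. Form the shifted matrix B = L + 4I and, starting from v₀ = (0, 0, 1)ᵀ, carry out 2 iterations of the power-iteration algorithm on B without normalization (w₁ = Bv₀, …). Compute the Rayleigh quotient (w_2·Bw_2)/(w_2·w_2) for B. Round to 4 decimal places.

μ ≈ 17.2913

B = L + 4I has rows (8, 6, 5); (6, 8, 4); (5, 4, 5)
w1 = Bv₀ = (5, 4, 5)
w2 = Bw1 = (89, 82, 66)
Bw2 = (1534, 1454, 1103)
w2·Bw2 = 328552; w2·w2 = 19001; μ ≈ 328552/19001 = 17.2913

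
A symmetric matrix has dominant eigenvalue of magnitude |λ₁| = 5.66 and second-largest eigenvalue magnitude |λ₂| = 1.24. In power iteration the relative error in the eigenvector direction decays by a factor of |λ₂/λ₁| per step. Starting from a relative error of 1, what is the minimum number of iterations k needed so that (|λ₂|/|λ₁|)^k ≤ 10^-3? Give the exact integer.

5

|λ₂/λ₁| = 1.24/5.66 = 0.21908
Need k ≥ ln(10^-3) / ln(0.21908) = -6.9078 / -1.5183 ≈ 4.550
Smallest integer k satisfying the bound: 5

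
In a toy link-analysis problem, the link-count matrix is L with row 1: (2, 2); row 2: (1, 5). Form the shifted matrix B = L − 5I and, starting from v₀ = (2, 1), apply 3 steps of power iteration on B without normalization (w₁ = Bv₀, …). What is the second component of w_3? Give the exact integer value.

16

B = L − 5I has rows (-3, 2); (1, 0)
w1 = Bv₀ = ((-3)·2 + 2·1; 1·2 + 0·1) = (-4, 2)
w2 = Bw1 = ((-3)·(-4) + 2·2; 1·(-4) + 0·2) = (16, -4)
w3 = Bw2 = (-56, 16)
Requested component of w3: 16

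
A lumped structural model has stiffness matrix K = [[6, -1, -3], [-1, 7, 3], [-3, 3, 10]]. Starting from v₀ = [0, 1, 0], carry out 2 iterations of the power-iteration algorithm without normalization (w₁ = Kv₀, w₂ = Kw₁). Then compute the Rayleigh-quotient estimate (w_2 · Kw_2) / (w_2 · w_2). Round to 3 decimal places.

12.392

w1 = Kv₀ = (-1, 7, 3)
w2 = Kw1 = (-22, 59, 54)
Kw2 = (-353, 597, 783)
w2·Kw2 = (-22)·(-353) + 59·597 + 54·783 = 85271; w2·w2 = (-22)·(-22) + 59·59 + 54·54 = 6881
λ ≈ 85271/6881 = 12.392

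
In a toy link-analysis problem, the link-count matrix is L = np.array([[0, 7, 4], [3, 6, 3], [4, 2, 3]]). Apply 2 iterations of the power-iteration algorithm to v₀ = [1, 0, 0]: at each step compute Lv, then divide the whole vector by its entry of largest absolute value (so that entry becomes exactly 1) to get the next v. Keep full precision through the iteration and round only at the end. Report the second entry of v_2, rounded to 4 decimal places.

Lv0 = (0.00000, 3.00000, 4.00000); divide by 4.00000 → v1 = (0.00000, 0.75000, 1.00000)
Lv1 = (9.25000, 7.50000, 4.50000); divide by 9.25000 → v2 = (1.00000, 0.81081, 0.48649)
Requested entry of v2: 30/37 = 0.8108

0.8108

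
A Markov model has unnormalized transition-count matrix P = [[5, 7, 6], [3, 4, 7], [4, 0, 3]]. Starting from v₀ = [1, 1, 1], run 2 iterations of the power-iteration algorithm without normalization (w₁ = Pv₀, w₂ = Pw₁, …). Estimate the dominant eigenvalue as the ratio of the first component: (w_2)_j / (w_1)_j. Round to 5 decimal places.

w1 = Pv₀ = (5·1 + 7·1 + 6·1; 3·1 + 4·1 + 7·1; 4·1 + 0·1 + 3·1) = (18, 14, 7)
w2 = Pw1 = (5·18 + 7·14 + 6·7; 3·18 + 4·14 + 7·7; 4·18 + 0·14 + 3·7) = (230, 159, 93)
Ratio at component: 230 / 18 = 12.77778

12.77778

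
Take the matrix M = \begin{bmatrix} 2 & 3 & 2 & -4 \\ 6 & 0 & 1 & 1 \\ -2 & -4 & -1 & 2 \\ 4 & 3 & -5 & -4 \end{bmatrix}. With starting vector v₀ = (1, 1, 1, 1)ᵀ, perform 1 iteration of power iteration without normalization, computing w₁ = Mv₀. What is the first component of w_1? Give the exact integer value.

w1 = Mv₀ = (2·1 + 3·1 + 2·1 + (-4)·1; 6·1 + 0·1 + 1·1 + 1·1; (-2)·1 + (-4)·1 + (-1)·1 + 2·1; 4·1 + 3·1 + (-5)·1 + (-4)·1) = (3, 8, -5, -2)
The requested component of w1 is 3.

3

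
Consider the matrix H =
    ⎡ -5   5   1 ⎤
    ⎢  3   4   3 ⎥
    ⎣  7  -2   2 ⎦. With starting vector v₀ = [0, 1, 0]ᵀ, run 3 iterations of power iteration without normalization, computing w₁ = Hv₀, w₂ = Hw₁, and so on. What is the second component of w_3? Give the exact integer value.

148

w1 = Hv₀ = ((-5)·0 + 5·1 + 1·0; 3·0 + 4·1 + 3·0; 7·0 + (-2)·1 + 2·0) = (5, 4, -2)
w2 = Hw1 = ((-5)·5 + 5·4 + 1·(-2); 3·5 + 4·4 + 3·(-2); 7·5 + (-2)·4 + 2·(-2)) = (-7, 25, 23)
w3 = Hw2 = (183, 148, -53)
The requested component of w3 is 148.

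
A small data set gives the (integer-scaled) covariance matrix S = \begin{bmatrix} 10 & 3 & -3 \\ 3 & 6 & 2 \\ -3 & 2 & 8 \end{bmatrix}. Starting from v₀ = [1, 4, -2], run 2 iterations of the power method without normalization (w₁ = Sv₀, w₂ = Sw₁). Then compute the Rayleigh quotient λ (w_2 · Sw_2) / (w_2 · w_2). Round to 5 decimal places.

w1 = Sv₀ = (28, 23, -11)
w2 = Sw1 = (382, 200, -126)
Sw2 = (4798, 2094, -1754)
w2·Sw2 = 382·4798 + 200·2094 + (-126)·(-1754) = 2472640; w2·w2 = 382·382 + 200·200 + (-126)·(-126) = 201800
λ ≈ 2472640/201800 = 12.25292

λ ≈ 12.25292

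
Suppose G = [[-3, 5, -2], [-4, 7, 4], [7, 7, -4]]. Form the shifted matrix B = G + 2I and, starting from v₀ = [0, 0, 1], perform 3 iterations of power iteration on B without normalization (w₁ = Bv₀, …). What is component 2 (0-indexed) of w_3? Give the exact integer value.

398

B = G + 2I has rows (-1, 5, -2); (-4, 9, 4); (7, 7, -2)
w1 = Bv₀ = ((-1)·0 + 5·0 + (-2)·1; (-4)·0 + 9·0 + 4·1; 7·0 + 7·0 + (-2)·1) = (-2, 4, -2)
w2 = Bw1 = ((-1)·(-2) + 5·4 + (-2)·(-2); (-4)·(-2) + 9·4 + 4·(-2); 7·(-2) + 7·4 + (-2)·(-2)) = (26, 36, 18)
w3 = Bw2 = (118, 292, 398)
Requested component of w3: 398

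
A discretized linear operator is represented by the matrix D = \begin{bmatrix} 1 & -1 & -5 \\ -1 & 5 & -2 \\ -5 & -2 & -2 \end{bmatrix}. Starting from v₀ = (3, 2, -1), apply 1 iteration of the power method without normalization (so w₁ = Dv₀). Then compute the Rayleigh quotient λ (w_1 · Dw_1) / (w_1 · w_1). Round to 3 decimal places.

w1 = Dv₀ = (6, 9, -17)
Dw1 = (82, 73, -14)
w1·Dw1 = 6·82 + 9·73 + (-17)·(-14) = 1387; w1·w1 = 6·6 + 9·9 + (-17)·(-17) = 406
λ ≈ 1387/406 = 3.416

3.416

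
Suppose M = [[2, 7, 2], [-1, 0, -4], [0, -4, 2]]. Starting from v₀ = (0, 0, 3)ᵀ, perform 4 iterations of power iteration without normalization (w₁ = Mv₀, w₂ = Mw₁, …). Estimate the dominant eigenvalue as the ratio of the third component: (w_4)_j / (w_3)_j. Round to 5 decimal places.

w1 = Mv₀ = (6, -12, 6)
w2 = Mw1 = (-60, -30, 60)
w3 = Mw2 = (-210, -180, 240)
w4 = Mw3 = (-1200, -750, 1200)
Ratio at component: 1200 / 240 = 5.00000

5.00000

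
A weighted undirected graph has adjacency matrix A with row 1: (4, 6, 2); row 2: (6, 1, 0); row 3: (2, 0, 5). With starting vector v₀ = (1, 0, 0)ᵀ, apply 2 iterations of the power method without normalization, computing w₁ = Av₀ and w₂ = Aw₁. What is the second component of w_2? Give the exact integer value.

30

w1 = Av₀ = (4·1 + 6·0 + 2·0; 6·1 + 1·0 + 0·0; 2·1 + 0·0 + 5·0) = (4, 6, 2)
w2 = Aw1 = (4·4 + 6·6 + 2·2; 6·4 + 1·6 + 0·2; 2·4 + 0·6 + 5·2) = (56, 30, 18)
The requested component of w2 is 30.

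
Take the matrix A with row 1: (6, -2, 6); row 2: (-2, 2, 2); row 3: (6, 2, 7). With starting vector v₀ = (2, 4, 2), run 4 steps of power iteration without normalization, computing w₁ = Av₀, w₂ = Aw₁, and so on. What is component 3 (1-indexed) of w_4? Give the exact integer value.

w1 = Av₀ = (6·2 + (-2)·4 + 6·2; (-2)·2 + 2·4 + 2·2; 6·2 + 2·4 + 7·2) = (16, 8, 34)
w2 = Aw1 = (6·16 + (-2)·8 + 6·34; (-2)·16 + 2·8 + 2·34; 6·16 + 2·8 + 7·34) = (284, 52, 350)
w3 = Aw2 = (3700, 236, 4258)
w4 = Aw3 = (47276, 1588, 52478)
The requested component of w4 is 52478.

52478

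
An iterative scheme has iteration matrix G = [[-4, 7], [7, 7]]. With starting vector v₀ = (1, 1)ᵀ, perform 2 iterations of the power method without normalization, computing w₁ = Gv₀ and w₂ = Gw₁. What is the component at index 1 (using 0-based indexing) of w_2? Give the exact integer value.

w1 = Gv₀ = ((-4)·1 + 7·1; 7·1 + 7·1) = (3, 14)
w2 = Gw1 = ((-4)·3 + 7·14; 7·3 + 7·14) = (86, 119)
The requested component of w2 is 119.

119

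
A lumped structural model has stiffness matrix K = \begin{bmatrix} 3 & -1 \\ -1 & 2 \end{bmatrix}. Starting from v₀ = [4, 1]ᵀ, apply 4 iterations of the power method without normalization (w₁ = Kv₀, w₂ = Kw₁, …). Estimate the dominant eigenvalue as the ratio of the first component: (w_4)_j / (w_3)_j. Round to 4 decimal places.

3.5417

w1 = Kv₀ = (3·4 + (-1)·1; (-1)·4 + 2·1) = (11, -2)
w2 = Kw1 = (3·11 + (-1)·(-2); (-1)·11 + 2·(-2)) = (35, -15)
w3 = Kw2 = (120, -65)
w4 = Kw3 = (425, -250)
Ratio at component: 425 / 120 = 3.5417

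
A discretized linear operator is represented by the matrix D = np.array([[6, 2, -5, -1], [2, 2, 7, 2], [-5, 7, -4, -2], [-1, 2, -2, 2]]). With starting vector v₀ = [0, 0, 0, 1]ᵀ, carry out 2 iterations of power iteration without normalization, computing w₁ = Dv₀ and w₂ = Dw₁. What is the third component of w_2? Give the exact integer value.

23

w1 = Dv₀ = (6·0 + 2·0 + (-5)·0 + (-1)·1; 2·0 + 2·0 + 7·0 + 2·1; (-5)·0 + 7·0 + (-4)·0 + (-2)·1; (-1)·0 + 2·0 + (-2)·0 + 2·1) = (-1, 2, -2, 2)
w2 = Dw1 = (6·(-1) + 2·2 + (-5)·(-2) + (-1)·2; 2·(-1) + 2·2 + 7·(-2) + 2·2; (-5)·(-1) + 7·2 + (-4)·(-2) + (-2)·2; (-1)·(-1) + 2·2 + (-2)·(-2) + 2·2) = (6, -8, 23, 13)
The requested component of w2 is 23.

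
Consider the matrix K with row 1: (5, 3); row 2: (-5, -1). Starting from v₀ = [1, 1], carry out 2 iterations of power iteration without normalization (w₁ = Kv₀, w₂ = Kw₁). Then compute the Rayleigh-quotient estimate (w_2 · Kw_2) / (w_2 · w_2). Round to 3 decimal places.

w1 = Kv₀ = (5·1 + 3·1; (-5)·1 + (-1)·1) = (8, -6)
w2 = Kw1 = (5·8 + 3·(-6); (-5)·8 + (-1)·(-6)) = (22, -34)
Kw2 = (8, -76)
w2·Kw2 = 22·8 + (-34)·(-76) = 2760; w2·w2 = 22·22 + (-34)·(-34) = 1640
λ ≈ 2760/1640 = 1.683

λ ≈ 1.683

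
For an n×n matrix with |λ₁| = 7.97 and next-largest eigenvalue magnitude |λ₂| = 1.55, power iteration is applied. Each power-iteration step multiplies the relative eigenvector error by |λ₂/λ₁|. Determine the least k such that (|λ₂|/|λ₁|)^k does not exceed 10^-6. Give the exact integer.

9

|λ₂/λ₁| = 1.55/7.97 = 0.19448
Need k ≥ ln(10^-6) / ln(0.19448) = -13.8155 / -1.6374 ≈ 8.437
Smallest integer k satisfying the bound: 9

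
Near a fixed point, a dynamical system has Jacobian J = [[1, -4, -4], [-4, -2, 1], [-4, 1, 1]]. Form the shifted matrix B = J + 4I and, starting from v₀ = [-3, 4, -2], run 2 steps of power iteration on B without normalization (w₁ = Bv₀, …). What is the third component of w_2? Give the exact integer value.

140

B = J + 4I has rows (5, -4, -4); (-4, 2, 1); (-4, 1, 5)
w1 = Bv₀ = (5·(-3) + (-4)·4 + (-4)·(-2); (-4)·(-3) + 2·4 + 1·(-2); (-4)·(-3) + 1·4 + 5·(-2)) = (-23, 18, 6)
w2 = Bw1 = (5·(-23) + (-4)·18 + (-4)·6; (-4)·(-23) + 2·18 + 1·6; (-4)·(-23) + 1·18 + 5·6) = (-211, 134, 140)
Requested component of w2: 140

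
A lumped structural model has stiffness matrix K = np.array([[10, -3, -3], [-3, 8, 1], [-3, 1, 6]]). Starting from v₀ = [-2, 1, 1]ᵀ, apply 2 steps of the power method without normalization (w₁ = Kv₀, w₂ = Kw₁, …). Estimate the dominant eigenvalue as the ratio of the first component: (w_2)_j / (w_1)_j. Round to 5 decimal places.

13.23077

w1 = Kv₀ = (-26, 15, 13)
w2 = Kw1 = (-344, 211, 171)
Ratio at component: -344 / -26 = 13.23077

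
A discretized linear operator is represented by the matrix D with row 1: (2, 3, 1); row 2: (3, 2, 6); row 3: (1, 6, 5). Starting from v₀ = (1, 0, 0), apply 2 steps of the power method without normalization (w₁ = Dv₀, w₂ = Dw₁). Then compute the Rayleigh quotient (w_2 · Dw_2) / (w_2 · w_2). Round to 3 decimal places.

w1 = Dv₀ = (2·1 + 3·0 + 1·0; 3·1 + 2·0 + 6·0; 1·1 + 6·0 + 5·0) = (2, 3, 1)
w2 = Dw1 = (2·2 + 3·3 + 1·1; 3·2 + 2·3 + 6·1; 1·2 + 6·3 + 5·1) = (14, 18, 25)
Dw2 = (107, 228, 247)
w2·Dw2 = 14·107 + 18·228 + 25·247 = 11777; w2·w2 = 14·14 + 18·18 + 25·25 = 1145
λ ≈ 11777/1145 = 10.286

λ ≈ 10.286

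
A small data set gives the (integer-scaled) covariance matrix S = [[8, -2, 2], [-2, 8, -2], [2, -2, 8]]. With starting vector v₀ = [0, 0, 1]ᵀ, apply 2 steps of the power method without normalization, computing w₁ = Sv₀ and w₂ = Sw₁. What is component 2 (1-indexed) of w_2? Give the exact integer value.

w1 = Sv₀ = (2, -2, 8)
w2 = Sw1 = (36, -36, 72)
The requested component of w2 is -36.

-36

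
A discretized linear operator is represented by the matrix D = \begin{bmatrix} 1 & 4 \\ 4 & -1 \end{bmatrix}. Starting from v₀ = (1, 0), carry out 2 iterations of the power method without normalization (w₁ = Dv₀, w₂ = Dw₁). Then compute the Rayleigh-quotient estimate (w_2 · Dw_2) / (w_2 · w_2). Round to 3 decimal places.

w1 = Dv₀ = (1·1 + 4·0; 4·1 + (-1)·0) = (1, 4)
w2 = Dw1 = (1·1 + 4·4; 4·1 + (-1)·4) = (17, 0)
Dw2 = (17, 68)
w2·Dw2 = 17·17 + 0·68 = 289; w2·w2 = 17·17 + 0·0 = 289
λ ≈ 289/289 = 1.000

λ ≈ 1.000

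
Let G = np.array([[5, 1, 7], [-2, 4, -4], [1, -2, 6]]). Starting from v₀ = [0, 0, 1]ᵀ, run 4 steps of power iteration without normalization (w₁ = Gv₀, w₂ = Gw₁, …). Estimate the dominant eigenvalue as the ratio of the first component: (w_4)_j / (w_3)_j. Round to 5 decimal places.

9.25599

w1 = Gv₀ = (7, -4, 6)
w2 = Gw1 = (73, -54, 51)
w3 = Gw2 = (668, -566, 487)
w4 = Gw3 = (6183, -5548, 4722)
Ratio at component: 6183 / 668 = 9.25599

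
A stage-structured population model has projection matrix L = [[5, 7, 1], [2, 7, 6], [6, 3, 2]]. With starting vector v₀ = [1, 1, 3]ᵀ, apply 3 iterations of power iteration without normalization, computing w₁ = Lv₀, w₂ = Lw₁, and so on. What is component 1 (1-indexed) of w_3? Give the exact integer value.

w1 = Lv₀ = (5·1 + 7·1 + 1·3; 2·1 + 7·1 + 6·3; 6·1 + 3·1 + 2·3) = (15, 27, 15)
w2 = Lw1 = (5·15 + 7·27 + 1·15; 2·15 + 7·27 + 6·15; 6·15 + 3·27 + 2·15) = (279, 309, 201)
w3 = Lw2 = (3759, 3927, 3003)
The requested component of w3 is 3759.

3759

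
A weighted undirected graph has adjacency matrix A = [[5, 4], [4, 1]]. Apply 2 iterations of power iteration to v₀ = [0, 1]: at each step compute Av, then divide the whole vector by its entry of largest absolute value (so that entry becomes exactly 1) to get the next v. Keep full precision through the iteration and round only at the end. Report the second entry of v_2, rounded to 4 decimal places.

Av0 = (4.00000, 1.00000); divide by 4.00000 → v1 = (1.00000, 0.25000)
Av1 = (6.00000, 4.25000); divide by 6.00000 → v2 = (1.00000, 0.70833)
Requested entry of v2: 17/24 = 0.7083

0.7083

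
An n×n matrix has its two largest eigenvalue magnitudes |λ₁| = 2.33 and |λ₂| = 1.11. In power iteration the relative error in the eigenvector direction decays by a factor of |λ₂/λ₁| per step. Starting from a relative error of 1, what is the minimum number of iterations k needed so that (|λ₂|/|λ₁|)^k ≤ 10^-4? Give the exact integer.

13

|λ₂/λ₁| = 1.11/2.33 = 0.47639
Need k ≥ ln(10^-4) / ln(0.47639) = -9.2103 / -0.7415 ≈ 12.421
Smallest integer k satisfying the bound: 13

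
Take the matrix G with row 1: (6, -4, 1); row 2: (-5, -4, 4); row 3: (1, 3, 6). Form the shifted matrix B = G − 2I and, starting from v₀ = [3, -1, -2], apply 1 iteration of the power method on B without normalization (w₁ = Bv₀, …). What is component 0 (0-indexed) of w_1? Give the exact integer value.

14

B = G − 2I has rows (4, -4, 1); (-5, -6, 4); (1, 3, 4)
w1 = Bv₀ = (14, -17, -8)
Requested component of w1: 14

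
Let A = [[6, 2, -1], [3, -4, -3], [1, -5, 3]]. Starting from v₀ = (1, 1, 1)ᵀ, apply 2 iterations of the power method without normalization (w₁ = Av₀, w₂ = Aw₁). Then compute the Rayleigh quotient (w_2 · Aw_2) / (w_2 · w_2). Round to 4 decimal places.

λ ≈ 0.5875

w1 = Av₀ = (7, -4, -1)
w2 = Aw1 = (35, 40, 24)
Aw2 = (266, -127, -93)
w2·Aw2 = 35·266 + 40·(-127) + 24·(-93) = 1998; w2·w2 = 35·35 + 40·40 + 24·24 = 3401
λ ≈ 1998/3401 = 0.5875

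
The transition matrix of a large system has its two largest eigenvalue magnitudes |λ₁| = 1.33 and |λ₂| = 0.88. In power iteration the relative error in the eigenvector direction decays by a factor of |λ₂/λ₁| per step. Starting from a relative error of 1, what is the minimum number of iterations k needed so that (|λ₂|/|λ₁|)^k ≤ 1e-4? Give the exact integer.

|λ₂/λ₁| = 0.88/1.33 = 0.66165
Need k ≥ ln(1e-4) / ln(0.66165) = -9.2103 / -0.4130 ≈ 22.300
Smallest integer k satisfying the bound: 23

23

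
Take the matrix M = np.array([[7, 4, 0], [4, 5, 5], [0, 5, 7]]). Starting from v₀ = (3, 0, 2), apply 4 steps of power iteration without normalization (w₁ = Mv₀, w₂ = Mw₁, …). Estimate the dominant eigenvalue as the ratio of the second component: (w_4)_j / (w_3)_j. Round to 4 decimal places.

λ ≈ 12.4800

w1 = Mv₀ = (7·3 + 4·0 + 0·2; 4·3 + 5·0 + 5·2; 0·3 + 5·0 + 7·2) = (21, 22, 14)
w2 = Mw1 = (7·21 + 4·22 + 0·14; 4·21 + 5·22 + 5·14; 0·21 + 5·22 + 7·14) = (235, 264, 208)
w3 = Mw2 = (2701, 3300, 2776)
w4 = Mw3 = (32107, 41184, 35932)
Ratio at component: 41184 / 3300 = 12.4800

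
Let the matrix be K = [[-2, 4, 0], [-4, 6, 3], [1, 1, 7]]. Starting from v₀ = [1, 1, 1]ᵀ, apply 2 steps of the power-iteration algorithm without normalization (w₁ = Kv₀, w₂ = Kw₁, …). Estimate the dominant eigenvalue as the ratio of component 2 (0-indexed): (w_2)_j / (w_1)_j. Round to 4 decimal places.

λ ≈ 7.7778

w1 = Kv₀ = (2, 5, 9)
w2 = Kw1 = (16, 49, 70)
Ratio at component: 70 / 9 = 7.7778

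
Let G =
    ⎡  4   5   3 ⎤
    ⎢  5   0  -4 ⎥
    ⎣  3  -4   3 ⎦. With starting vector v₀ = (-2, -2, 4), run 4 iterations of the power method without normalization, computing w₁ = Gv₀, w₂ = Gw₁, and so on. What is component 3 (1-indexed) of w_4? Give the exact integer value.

3982

w1 = Gv₀ = (-6, -26, 14)
w2 = Gw1 = (-112, -86, 128)
w3 = Gw2 = (-494, -1072, 392)
w4 = Gw3 = (-6160, -4038, 3982)
The requested component of w4 is 3982.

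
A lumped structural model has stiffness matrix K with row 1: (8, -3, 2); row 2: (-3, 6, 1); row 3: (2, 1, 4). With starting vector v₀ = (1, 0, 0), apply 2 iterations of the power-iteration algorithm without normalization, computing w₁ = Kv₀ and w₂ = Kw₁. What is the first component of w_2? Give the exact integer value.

77

w1 = Kv₀ = (8, -3, 2)
w2 = Kw1 = (77, -40, 21)
The requested component of w2 is 77.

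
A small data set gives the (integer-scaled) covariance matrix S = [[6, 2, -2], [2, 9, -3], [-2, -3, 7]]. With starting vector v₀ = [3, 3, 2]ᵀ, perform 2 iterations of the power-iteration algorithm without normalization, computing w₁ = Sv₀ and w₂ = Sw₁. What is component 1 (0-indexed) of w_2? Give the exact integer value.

286

w1 = Sv₀ = (6·3 + 2·3 + (-2)·2; 2·3 + 9·3 + (-3)·2; (-2)·3 + (-3)·3 + 7·2) = (20, 27, -1)
w2 = Sw1 = (6·20 + 2·27 + (-2)·(-1); 2·20 + 9·27 + (-3)·(-1); (-2)·20 + (-3)·27 + 7·(-1)) = (176, 286, -128)
The requested component of w2 is 286.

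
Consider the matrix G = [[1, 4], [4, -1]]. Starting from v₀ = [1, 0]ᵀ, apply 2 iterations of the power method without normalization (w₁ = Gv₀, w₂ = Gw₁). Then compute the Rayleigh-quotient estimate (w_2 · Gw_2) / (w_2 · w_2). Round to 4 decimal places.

λ ≈ 1.0000

w1 = Gv₀ = (1·1 + 4·0; 4·1 + (-1)·0) = (1, 4)
w2 = Gw1 = (1·1 + 4·4; 4·1 + (-1)·4) = (17, 0)
Gw2 = (17, 68)
w2·Gw2 = 17·17 + 0·68 = 289; w2·w2 = 17·17 + 0·0 = 289
λ ≈ 289/289 = 1.0000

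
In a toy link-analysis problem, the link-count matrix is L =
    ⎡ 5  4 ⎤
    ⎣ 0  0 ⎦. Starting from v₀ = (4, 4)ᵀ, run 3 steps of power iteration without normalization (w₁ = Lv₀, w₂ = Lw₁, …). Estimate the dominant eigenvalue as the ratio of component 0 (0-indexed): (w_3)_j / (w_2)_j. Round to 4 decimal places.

λ ≈ 5.0000

w1 = Lv₀ = (5·4 + 4·4; 0·4 + 0·4) = (36, 0)
w2 = Lw1 = (5·36 + 4·0; 0·36 + 0·0) = (180, 0)
w3 = Lw2 = (900, 0)
Ratio at component: 900 / 180 = 5.0000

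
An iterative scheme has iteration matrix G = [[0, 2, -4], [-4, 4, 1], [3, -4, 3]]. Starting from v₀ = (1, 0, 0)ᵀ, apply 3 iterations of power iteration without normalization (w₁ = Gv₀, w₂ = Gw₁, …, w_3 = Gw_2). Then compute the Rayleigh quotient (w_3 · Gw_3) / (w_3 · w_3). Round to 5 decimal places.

w1 = Gv₀ = (0, -4, 3)
w2 = Gw1 = (-20, -13, 25)
w3 = Gw2 = (-126, 53, 67)
Gw3 = (-162, 783, -389)
w3·Gw3 = (-126)·(-162) + 53·783 + 67·(-389) = 35848; w3·w3 = (-126)·(-126) + 53·53 + 67·67 = 23174
λ ≈ 35848/23174 = 1.54691

1.54691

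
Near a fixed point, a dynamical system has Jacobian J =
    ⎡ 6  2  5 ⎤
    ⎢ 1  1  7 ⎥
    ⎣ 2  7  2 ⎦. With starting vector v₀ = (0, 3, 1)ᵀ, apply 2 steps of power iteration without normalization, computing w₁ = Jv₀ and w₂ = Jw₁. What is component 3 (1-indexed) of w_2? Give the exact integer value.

w1 = Jv₀ = (6·0 + 2·3 + 5·1; 1·0 + 1·3 + 7·1; 2·0 + 7·3 + 2·1) = (11, 10, 23)
w2 = Jw1 = (6·11 + 2·10 + 5·23; 1·11 + 1·10 + 7·23; 2·11 + 7·10 + 2·23) = (201, 182, 138)
The requested component of w2 is 138.

138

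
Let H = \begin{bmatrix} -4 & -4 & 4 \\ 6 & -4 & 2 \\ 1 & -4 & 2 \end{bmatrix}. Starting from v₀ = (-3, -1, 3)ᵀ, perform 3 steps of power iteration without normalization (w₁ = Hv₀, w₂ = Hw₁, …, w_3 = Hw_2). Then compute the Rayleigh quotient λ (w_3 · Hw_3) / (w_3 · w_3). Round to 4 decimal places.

w1 = Hv₀ = (28, -8, 7)
w2 = Hw1 = (-52, 214, 74)
w3 = Hw2 = (-352, -1020, -760)
Hw3 = (2448, 448, 2208)
w3·Hw3 = (-352)·2448 + (-1020)·448 + (-760)·2208 = -2996736; w3·w3 = (-352)·(-352) + (-1020)·(-1020) + (-760)·(-760) = 1741904
λ ≈ -2996736/1741904 = -1.7204

λ ≈ -1.7204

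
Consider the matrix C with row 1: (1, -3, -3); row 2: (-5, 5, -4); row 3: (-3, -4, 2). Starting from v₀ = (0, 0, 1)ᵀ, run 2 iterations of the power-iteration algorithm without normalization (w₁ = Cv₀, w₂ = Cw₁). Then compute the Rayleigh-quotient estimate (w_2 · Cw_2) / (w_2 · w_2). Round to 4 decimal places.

5.2424

w1 = Cv₀ = (1·0 + (-3)·0 + (-3)·1; (-5)·0 + 5·0 + (-4)·1; (-3)·0 + (-4)·0 + 2·1) = (-3, -4, 2)
w2 = Cw1 = (1·(-3) + (-3)·(-4) + (-3)·2; (-5)·(-3) + 5·(-4) + (-4)·2; (-3)·(-3) + (-4)·(-4) + 2·2) = (3, -13, 29)
Cw2 = (-45, -196, 101)
w2·Cw2 = 3·(-45) + (-13)·(-196) + 29·101 = 5342; w2·w2 = 3·3 + (-13)·(-13) + 29·29 = 1019
λ ≈ 5342/1019 = 5.2424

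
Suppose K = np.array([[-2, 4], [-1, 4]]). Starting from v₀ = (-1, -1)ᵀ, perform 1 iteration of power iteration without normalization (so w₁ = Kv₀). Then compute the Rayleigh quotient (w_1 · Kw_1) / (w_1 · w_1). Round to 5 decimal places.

λ ≈ 3.53846

w1 = Kv₀ = ((-2)·(-1) + 4·(-1); (-1)·(-1) + 4·(-1)) = (-2, -3)
Kw1 = (-8, -10)
w1·Kw1 = (-2)·(-8) + (-3)·(-10) = 46; w1·w1 = (-2)·(-2) + (-3)·(-3) = 13
λ ≈ 46/13 = 3.53846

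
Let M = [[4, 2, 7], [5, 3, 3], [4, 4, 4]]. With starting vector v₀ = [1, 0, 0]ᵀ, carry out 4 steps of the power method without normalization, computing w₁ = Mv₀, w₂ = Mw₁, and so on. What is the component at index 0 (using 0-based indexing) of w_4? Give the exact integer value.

8114

w1 = Mv₀ = (4, 5, 4)
w2 = Mw1 = (54, 47, 52)
w3 = Mw2 = (674, 567, 612)
w4 = Mw3 = (8114, 6907, 7412)
The requested component of w4 is 8114.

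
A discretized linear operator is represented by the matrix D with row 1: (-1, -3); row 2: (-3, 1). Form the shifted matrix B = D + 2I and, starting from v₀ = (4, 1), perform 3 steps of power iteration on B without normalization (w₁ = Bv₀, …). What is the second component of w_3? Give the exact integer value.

-174

B = D + 2I has rows (1, -3); (-3, 3)
w1 = Bv₀ = (1·4 + (-3)·1; (-3)·4 + 3·1) = (1, -9)
w2 = Bw1 = (1·1 + (-3)·(-9); (-3)·1 + 3·(-9)) = (28, -30)
w3 = Bw2 = (118, -174)
Requested component of w3: -174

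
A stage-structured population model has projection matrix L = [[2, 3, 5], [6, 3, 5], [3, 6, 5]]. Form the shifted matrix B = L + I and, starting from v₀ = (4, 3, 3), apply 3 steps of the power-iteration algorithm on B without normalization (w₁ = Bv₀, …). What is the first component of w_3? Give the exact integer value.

6993

B = L + I has rows (3, 3, 5); (6, 4, 5); (3, 6, 6)
w1 = Bv₀ = (3·4 + 3·3 + 5·3; 6·4 + 4·3 + 5·3; 3·4 + 6·3 + 6·3) = (36, 51, 48)
w2 = Bw1 = (3·36 + 3·51 + 5·48; 6·36 + 4·51 + 5·48; 3·36 + 6·51 + 6·48) = (501, 660, 702)
w3 = Bw2 = (6993, 9156, 9675)
Requested component of w3: 6993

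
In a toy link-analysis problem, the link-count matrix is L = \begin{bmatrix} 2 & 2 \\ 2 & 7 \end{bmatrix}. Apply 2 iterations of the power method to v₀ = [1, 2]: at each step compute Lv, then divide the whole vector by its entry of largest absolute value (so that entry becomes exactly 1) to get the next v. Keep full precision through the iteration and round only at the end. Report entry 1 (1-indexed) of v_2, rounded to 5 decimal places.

Lv0 = (6.000000, 16.000000); divide by 16.000000 → v1 = (0.375000, 1.000000)
Lv1 = (2.750000, 7.750000); divide by 7.750000 → v2 = (0.354839, 1.000000)
Requested entry of v2: 44/124 = 0.35484

0.35484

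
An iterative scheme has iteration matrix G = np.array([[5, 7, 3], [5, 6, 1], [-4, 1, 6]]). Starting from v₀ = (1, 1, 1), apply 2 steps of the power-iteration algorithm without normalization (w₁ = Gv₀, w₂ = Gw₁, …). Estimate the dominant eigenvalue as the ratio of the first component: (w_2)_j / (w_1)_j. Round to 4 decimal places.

λ ≈ 11.2000

w1 = Gv₀ = (5·1 + 7·1 + 3·1; 5·1 + 6·1 + 1·1; (-4)·1 + 1·1 + 6·1) = (15, 12, 3)
w2 = Gw1 = (5·15 + 7·12 + 3·3; 5·15 + 6·12 + 1·3; (-4)·15 + 1·12 + 6·3) = (168, 150, -30)
Ratio at component: 168 / 15 = 11.2000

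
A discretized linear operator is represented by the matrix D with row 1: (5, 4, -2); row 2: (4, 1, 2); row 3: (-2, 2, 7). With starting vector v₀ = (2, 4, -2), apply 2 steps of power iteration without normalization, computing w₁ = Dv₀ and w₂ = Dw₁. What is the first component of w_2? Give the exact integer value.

202

w1 = Dv₀ = (5·2 + 4·4 + (-2)·(-2); 4·2 + 1·4 + 2·(-2); (-2)·2 + 2·4 + 7·(-2)) = (30, 8, -10)
w2 = Dw1 = (5·30 + 4·8 + (-2)·(-10); 4·30 + 1·8 + 2·(-10); (-2)·30 + 2·8 + 7·(-10)) = (202, 108, -114)
The requested component of w2 is 202.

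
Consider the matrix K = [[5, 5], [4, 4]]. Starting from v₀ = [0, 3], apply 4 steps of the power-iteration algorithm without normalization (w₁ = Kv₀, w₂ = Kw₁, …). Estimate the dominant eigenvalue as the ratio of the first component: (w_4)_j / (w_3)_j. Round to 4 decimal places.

λ ≈ 9.0000

w1 = Kv₀ = (5·0 + 5·3; 4·0 + 4·3) = (15, 12)
w2 = Kw1 = (5·15 + 5·12; 4·15 + 4·12) = (135, 108)
w3 = Kw2 = (1215, 972)
w4 = Kw3 = (10935, 8748)
Ratio at component: 10935 / 1215 = 9.0000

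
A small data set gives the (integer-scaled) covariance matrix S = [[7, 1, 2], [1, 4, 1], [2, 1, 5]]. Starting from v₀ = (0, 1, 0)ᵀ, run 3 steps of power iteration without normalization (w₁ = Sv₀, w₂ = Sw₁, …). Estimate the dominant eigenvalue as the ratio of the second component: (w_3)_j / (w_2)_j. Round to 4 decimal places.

w1 = Sv₀ = (1, 4, 1)
w2 = Sw1 = (13, 18, 11)
w3 = Sw2 = (131, 96, 99)
Ratio at component: 96 / 18 = 5.3333

λ ≈ 5.3333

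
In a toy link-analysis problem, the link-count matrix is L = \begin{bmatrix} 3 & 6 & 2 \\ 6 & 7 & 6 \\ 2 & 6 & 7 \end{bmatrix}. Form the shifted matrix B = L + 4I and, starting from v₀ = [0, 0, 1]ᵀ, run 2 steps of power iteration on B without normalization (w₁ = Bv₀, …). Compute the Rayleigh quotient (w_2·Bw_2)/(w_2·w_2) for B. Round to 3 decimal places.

μ ≈ 19.261

B = L + 4I has rows (7, 6, 2); (6, 11, 6); (2, 6, 11)
w1 = Bv₀ = (7·0 + 6·0 + 2·1; 6·0 + 11·0 + 6·1; 2·0 + 6·0 + 11·1) = (2, 6, 11)
w2 = Bw1 = (7·2 + 6·6 + 2·11; 6·2 + 11·6 + 6·11; 2·2 + 6·6 + 11·11) = (72, 144, 161)
Bw2 = (1690, 2982, 2779)
w2·Bw2 = 998507; w2·w2 = 51841; μ ≈ 998507/51841 = 19.261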